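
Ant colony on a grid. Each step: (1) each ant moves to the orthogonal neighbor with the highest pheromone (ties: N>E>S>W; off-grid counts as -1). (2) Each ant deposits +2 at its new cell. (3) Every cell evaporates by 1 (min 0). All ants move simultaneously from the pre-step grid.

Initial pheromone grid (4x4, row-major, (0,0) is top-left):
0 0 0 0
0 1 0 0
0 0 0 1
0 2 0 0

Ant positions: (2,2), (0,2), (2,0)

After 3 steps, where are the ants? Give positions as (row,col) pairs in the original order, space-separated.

Step 1: ant0:(2,2)->E->(2,3) | ant1:(0,2)->E->(0,3) | ant2:(2,0)->N->(1,0)
  grid max=2 at (2,3)
Step 2: ant0:(2,3)->N->(1,3) | ant1:(0,3)->S->(1,3) | ant2:(1,0)->N->(0,0)
  grid max=3 at (1,3)
Step 3: ant0:(1,3)->S->(2,3) | ant1:(1,3)->S->(2,3) | ant2:(0,0)->E->(0,1)
  grid max=4 at (2,3)

(2,3) (2,3) (0,1)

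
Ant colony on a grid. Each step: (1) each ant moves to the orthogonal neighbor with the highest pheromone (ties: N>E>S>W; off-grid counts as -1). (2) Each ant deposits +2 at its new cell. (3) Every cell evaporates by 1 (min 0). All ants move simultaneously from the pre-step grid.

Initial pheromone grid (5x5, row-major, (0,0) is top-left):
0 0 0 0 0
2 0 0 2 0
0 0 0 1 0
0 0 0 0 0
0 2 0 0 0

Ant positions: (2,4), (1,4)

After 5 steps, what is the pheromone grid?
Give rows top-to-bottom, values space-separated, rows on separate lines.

After step 1: ants at (2,3),(1,3)
  0 0 0 0 0
  1 0 0 3 0
  0 0 0 2 0
  0 0 0 0 0
  0 1 0 0 0
After step 2: ants at (1,3),(2,3)
  0 0 0 0 0
  0 0 0 4 0
  0 0 0 3 0
  0 0 0 0 0
  0 0 0 0 0
After step 3: ants at (2,3),(1,3)
  0 0 0 0 0
  0 0 0 5 0
  0 0 0 4 0
  0 0 0 0 0
  0 0 0 0 0
After step 4: ants at (1,3),(2,3)
  0 0 0 0 0
  0 0 0 6 0
  0 0 0 5 0
  0 0 0 0 0
  0 0 0 0 0
After step 5: ants at (2,3),(1,3)
  0 0 0 0 0
  0 0 0 7 0
  0 0 0 6 0
  0 0 0 0 0
  0 0 0 0 0

0 0 0 0 0
0 0 0 7 0
0 0 0 6 0
0 0 0 0 0
0 0 0 0 0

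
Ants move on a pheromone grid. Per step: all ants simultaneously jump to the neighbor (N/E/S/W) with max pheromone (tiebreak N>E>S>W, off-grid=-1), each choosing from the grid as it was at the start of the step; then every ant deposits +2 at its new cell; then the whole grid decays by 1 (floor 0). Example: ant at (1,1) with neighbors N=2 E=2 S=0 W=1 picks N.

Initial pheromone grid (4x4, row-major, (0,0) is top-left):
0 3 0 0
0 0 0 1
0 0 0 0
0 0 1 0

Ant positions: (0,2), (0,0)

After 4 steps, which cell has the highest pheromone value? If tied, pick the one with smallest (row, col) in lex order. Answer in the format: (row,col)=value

Step 1: ant0:(0,2)->W->(0,1) | ant1:(0,0)->E->(0,1)
  grid max=6 at (0,1)
Step 2: ant0:(0,1)->E->(0,2) | ant1:(0,1)->E->(0,2)
  grid max=5 at (0,1)
Step 3: ant0:(0,2)->W->(0,1) | ant1:(0,2)->W->(0,1)
  grid max=8 at (0,1)
Step 4: ant0:(0,1)->E->(0,2) | ant1:(0,1)->E->(0,2)
  grid max=7 at (0,1)
Final grid:
  0 7 5 0
  0 0 0 0
  0 0 0 0
  0 0 0 0
Max pheromone 7 at (0,1)

Answer: (0,1)=7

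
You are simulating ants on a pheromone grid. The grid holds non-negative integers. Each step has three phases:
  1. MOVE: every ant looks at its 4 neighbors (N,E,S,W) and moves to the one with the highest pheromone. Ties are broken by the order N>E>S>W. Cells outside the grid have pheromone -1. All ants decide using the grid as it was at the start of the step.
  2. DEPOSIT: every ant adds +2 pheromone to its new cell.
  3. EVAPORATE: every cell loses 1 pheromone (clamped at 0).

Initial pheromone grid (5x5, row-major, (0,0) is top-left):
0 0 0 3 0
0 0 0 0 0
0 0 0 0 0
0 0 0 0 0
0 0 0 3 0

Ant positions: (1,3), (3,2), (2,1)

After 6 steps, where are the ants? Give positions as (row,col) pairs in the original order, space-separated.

Step 1: ant0:(1,3)->N->(0,3) | ant1:(3,2)->N->(2,2) | ant2:(2,1)->N->(1,1)
  grid max=4 at (0,3)
Step 2: ant0:(0,3)->E->(0,4) | ant1:(2,2)->N->(1,2) | ant2:(1,1)->N->(0,1)
  grid max=3 at (0,3)
Step 3: ant0:(0,4)->W->(0,3) | ant1:(1,2)->N->(0,2) | ant2:(0,1)->E->(0,2)
  grid max=4 at (0,3)
Step 4: ant0:(0,3)->W->(0,2) | ant1:(0,2)->E->(0,3) | ant2:(0,2)->E->(0,3)
  grid max=7 at (0,3)
Step 5: ant0:(0,2)->E->(0,3) | ant1:(0,3)->W->(0,2) | ant2:(0,3)->W->(0,2)
  grid max=8 at (0,3)
Step 6: ant0:(0,3)->W->(0,2) | ant1:(0,2)->E->(0,3) | ant2:(0,2)->E->(0,3)
  grid max=11 at (0,3)

(0,2) (0,3) (0,3)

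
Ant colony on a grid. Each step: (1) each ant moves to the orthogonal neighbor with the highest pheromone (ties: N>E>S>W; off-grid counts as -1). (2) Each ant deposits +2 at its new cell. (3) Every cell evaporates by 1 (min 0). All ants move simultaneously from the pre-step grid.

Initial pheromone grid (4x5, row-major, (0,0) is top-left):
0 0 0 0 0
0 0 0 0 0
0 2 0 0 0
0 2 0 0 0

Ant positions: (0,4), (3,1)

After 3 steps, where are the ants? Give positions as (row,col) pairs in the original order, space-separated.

Step 1: ant0:(0,4)->S->(1,4) | ant1:(3,1)->N->(2,1)
  grid max=3 at (2,1)
Step 2: ant0:(1,4)->N->(0,4) | ant1:(2,1)->S->(3,1)
  grid max=2 at (2,1)
Step 3: ant0:(0,4)->S->(1,4) | ant1:(3,1)->N->(2,1)
  grid max=3 at (2,1)

(1,4) (2,1)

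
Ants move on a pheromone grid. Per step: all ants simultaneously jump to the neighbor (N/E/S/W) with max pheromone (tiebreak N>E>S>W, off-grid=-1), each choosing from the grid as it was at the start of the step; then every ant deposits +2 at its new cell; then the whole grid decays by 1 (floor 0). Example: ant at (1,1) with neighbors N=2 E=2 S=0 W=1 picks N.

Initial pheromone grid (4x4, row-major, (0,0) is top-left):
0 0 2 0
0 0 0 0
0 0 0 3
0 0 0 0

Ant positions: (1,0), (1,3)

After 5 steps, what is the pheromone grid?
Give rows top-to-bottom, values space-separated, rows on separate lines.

After step 1: ants at (0,0),(2,3)
  1 0 1 0
  0 0 0 0
  0 0 0 4
  0 0 0 0
After step 2: ants at (0,1),(1,3)
  0 1 0 0
  0 0 0 1
  0 0 0 3
  0 0 0 0
After step 3: ants at (0,2),(2,3)
  0 0 1 0
  0 0 0 0
  0 0 0 4
  0 0 0 0
After step 4: ants at (0,3),(1,3)
  0 0 0 1
  0 0 0 1
  0 0 0 3
  0 0 0 0
After step 5: ants at (1,3),(2,3)
  0 0 0 0
  0 0 0 2
  0 0 0 4
  0 0 0 0

0 0 0 0
0 0 0 2
0 0 0 4
0 0 0 0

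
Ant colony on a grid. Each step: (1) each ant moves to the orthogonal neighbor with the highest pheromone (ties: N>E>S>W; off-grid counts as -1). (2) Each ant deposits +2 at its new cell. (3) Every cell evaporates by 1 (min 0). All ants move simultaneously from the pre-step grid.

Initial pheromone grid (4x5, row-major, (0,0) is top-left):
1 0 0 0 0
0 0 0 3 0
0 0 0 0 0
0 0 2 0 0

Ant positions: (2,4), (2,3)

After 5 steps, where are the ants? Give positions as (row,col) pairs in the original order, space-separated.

Step 1: ant0:(2,4)->N->(1,4) | ant1:(2,3)->N->(1,3)
  grid max=4 at (1,3)
Step 2: ant0:(1,4)->W->(1,3) | ant1:(1,3)->E->(1,4)
  grid max=5 at (1,3)
Step 3: ant0:(1,3)->E->(1,4) | ant1:(1,4)->W->(1,3)
  grid max=6 at (1,3)
Step 4: ant0:(1,4)->W->(1,3) | ant1:(1,3)->E->(1,4)
  grid max=7 at (1,3)
Step 5: ant0:(1,3)->E->(1,4) | ant1:(1,4)->W->(1,3)
  grid max=8 at (1,3)

(1,4) (1,3)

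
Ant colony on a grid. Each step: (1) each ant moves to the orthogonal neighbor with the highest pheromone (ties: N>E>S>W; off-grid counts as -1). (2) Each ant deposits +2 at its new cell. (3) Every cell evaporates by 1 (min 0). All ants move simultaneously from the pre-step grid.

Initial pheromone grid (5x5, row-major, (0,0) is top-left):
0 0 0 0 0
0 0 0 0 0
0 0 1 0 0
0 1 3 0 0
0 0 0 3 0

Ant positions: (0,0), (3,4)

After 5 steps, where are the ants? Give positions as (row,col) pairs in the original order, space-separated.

Step 1: ant0:(0,0)->E->(0,1) | ant1:(3,4)->N->(2,4)
  grid max=2 at (3,2)
Step 2: ant0:(0,1)->E->(0,2) | ant1:(2,4)->N->(1,4)
  grid max=1 at (0,2)
Step 3: ant0:(0,2)->E->(0,3) | ant1:(1,4)->N->(0,4)
  grid max=1 at (0,3)
Step 4: ant0:(0,3)->E->(0,4) | ant1:(0,4)->W->(0,3)
  grid max=2 at (0,3)
Step 5: ant0:(0,4)->W->(0,3) | ant1:(0,3)->E->(0,4)
  grid max=3 at (0,3)

(0,3) (0,4)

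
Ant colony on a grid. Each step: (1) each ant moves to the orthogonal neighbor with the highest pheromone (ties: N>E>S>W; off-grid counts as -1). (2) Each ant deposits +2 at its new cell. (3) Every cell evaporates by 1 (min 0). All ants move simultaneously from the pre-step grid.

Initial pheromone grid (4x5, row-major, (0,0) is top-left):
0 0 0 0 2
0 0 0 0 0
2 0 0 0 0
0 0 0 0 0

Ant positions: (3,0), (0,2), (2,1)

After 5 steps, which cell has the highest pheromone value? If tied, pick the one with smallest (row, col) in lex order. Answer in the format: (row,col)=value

Step 1: ant0:(3,0)->N->(2,0) | ant1:(0,2)->E->(0,3) | ant2:(2,1)->W->(2,0)
  grid max=5 at (2,0)
Step 2: ant0:(2,0)->N->(1,0) | ant1:(0,3)->E->(0,4) | ant2:(2,0)->N->(1,0)
  grid max=4 at (2,0)
Step 3: ant0:(1,0)->S->(2,0) | ant1:(0,4)->S->(1,4) | ant2:(1,0)->S->(2,0)
  grid max=7 at (2,0)
Step 4: ant0:(2,0)->N->(1,0) | ant1:(1,4)->N->(0,4) | ant2:(2,0)->N->(1,0)
  grid max=6 at (2,0)
Step 5: ant0:(1,0)->S->(2,0) | ant1:(0,4)->S->(1,4) | ant2:(1,0)->S->(2,0)
  grid max=9 at (2,0)
Final grid:
  0 0 0 0 1
  4 0 0 0 1
  9 0 0 0 0
  0 0 0 0 0
Max pheromone 9 at (2,0)

Answer: (2,0)=9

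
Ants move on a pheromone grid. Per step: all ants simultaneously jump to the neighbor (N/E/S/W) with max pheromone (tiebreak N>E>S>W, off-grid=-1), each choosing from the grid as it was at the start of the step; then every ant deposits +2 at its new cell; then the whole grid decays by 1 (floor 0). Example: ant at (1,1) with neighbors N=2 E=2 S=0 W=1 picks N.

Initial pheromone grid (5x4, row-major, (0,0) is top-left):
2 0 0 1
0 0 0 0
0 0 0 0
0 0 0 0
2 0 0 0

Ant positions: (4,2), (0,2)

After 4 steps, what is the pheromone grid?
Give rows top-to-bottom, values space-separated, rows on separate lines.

After step 1: ants at (3,2),(0,3)
  1 0 0 2
  0 0 0 0
  0 0 0 0
  0 0 1 0
  1 0 0 0
After step 2: ants at (2,2),(1,3)
  0 0 0 1
  0 0 0 1
  0 0 1 0
  0 0 0 0
  0 0 0 0
After step 3: ants at (1,2),(0,3)
  0 0 0 2
  0 0 1 0
  0 0 0 0
  0 0 0 0
  0 0 0 0
After step 4: ants at (0,2),(1,3)
  0 0 1 1
  0 0 0 1
  0 0 0 0
  0 0 0 0
  0 0 0 0

0 0 1 1
0 0 0 1
0 0 0 0
0 0 0 0
0 0 0 0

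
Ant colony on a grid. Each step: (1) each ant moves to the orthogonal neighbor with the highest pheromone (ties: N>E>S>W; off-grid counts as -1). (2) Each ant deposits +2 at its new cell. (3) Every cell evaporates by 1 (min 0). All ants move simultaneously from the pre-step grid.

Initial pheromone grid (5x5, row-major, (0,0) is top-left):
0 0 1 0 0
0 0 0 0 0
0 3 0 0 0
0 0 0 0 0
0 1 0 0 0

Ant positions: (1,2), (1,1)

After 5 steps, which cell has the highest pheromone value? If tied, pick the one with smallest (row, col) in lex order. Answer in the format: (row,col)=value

Answer: (2,1)=4

Derivation:
Step 1: ant0:(1,2)->N->(0,2) | ant1:(1,1)->S->(2,1)
  grid max=4 at (2,1)
Step 2: ant0:(0,2)->E->(0,3) | ant1:(2,1)->N->(1,1)
  grid max=3 at (2,1)
Step 3: ant0:(0,3)->W->(0,2) | ant1:(1,1)->S->(2,1)
  grid max=4 at (2,1)
Step 4: ant0:(0,2)->E->(0,3) | ant1:(2,1)->N->(1,1)
  grid max=3 at (2,1)
Step 5: ant0:(0,3)->W->(0,2) | ant1:(1,1)->S->(2,1)
  grid max=4 at (2,1)
Final grid:
  0 0 2 0 0
  0 0 0 0 0
  0 4 0 0 0
  0 0 0 0 0
  0 0 0 0 0
Max pheromone 4 at (2,1)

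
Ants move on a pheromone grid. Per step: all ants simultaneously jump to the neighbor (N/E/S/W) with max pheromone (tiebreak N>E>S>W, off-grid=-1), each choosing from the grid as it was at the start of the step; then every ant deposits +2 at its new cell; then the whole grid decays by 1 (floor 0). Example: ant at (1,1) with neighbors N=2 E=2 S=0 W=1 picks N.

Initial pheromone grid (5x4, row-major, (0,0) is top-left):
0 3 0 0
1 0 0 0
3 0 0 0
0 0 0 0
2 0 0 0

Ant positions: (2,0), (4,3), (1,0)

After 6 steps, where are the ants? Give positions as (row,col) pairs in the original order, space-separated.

Step 1: ant0:(2,0)->N->(1,0) | ant1:(4,3)->N->(3,3) | ant2:(1,0)->S->(2,0)
  grid max=4 at (2,0)
Step 2: ant0:(1,0)->S->(2,0) | ant1:(3,3)->N->(2,3) | ant2:(2,0)->N->(1,0)
  grid max=5 at (2,0)
Step 3: ant0:(2,0)->N->(1,0) | ant1:(2,3)->N->(1,3) | ant2:(1,0)->S->(2,0)
  grid max=6 at (2,0)
Step 4: ant0:(1,0)->S->(2,0) | ant1:(1,3)->N->(0,3) | ant2:(2,0)->N->(1,0)
  grid max=7 at (2,0)
Step 5: ant0:(2,0)->N->(1,0) | ant1:(0,3)->S->(1,3) | ant2:(1,0)->S->(2,0)
  grid max=8 at (2,0)
Step 6: ant0:(1,0)->S->(2,0) | ant1:(1,3)->N->(0,3) | ant2:(2,0)->N->(1,0)
  grid max=9 at (2,0)

(2,0) (0,3) (1,0)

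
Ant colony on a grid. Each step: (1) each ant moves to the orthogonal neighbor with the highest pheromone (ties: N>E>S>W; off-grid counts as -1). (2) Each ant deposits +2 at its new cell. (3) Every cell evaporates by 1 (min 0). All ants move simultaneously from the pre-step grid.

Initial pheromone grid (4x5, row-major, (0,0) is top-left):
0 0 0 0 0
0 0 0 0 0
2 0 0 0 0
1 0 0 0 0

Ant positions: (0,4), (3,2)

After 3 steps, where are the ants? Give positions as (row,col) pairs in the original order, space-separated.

Step 1: ant0:(0,4)->S->(1,4) | ant1:(3,2)->N->(2,2)
  grid max=1 at (1,4)
Step 2: ant0:(1,4)->N->(0,4) | ant1:(2,2)->N->(1,2)
  grid max=1 at (0,4)
Step 3: ant0:(0,4)->S->(1,4) | ant1:(1,2)->N->(0,2)
  grid max=1 at (0,2)

(1,4) (0,2)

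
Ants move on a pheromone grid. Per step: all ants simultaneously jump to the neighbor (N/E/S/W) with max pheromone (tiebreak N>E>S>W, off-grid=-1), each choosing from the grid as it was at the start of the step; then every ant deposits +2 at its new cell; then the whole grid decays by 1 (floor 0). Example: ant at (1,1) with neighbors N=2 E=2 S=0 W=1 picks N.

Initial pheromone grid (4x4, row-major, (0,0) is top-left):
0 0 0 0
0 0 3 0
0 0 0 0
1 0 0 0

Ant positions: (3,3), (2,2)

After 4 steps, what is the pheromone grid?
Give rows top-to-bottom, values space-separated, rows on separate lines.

After step 1: ants at (2,3),(1,2)
  0 0 0 0
  0 0 4 0
  0 0 0 1
  0 0 0 0
After step 2: ants at (1,3),(0,2)
  0 0 1 0
  0 0 3 1
  0 0 0 0
  0 0 0 0
After step 3: ants at (1,2),(1,2)
  0 0 0 0
  0 0 6 0
  0 0 0 0
  0 0 0 0
After step 4: ants at (0,2),(0,2)
  0 0 3 0
  0 0 5 0
  0 0 0 0
  0 0 0 0

0 0 3 0
0 0 5 0
0 0 0 0
0 0 0 0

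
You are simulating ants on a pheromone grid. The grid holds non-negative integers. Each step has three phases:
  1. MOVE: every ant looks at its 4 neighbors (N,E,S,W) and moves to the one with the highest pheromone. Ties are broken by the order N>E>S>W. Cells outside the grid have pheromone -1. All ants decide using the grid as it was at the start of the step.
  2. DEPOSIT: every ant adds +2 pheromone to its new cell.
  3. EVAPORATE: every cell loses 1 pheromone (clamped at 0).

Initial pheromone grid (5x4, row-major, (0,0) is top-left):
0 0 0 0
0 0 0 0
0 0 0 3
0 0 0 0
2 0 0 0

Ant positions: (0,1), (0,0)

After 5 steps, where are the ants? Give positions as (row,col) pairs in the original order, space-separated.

Step 1: ant0:(0,1)->E->(0,2) | ant1:(0,0)->E->(0,1)
  grid max=2 at (2,3)
Step 2: ant0:(0,2)->W->(0,1) | ant1:(0,1)->E->(0,2)
  grid max=2 at (0,1)
Step 3: ant0:(0,1)->E->(0,2) | ant1:(0,2)->W->(0,1)
  grid max=3 at (0,1)
Step 4: ant0:(0,2)->W->(0,1) | ant1:(0,1)->E->(0,2)
  grid max=4 at (0,1)
Step 5: ant0:(0,1)->E->(0,2) | ant1:(0,2)->W->(0,1)
  grid max=5 at (0,1)

(0,2) (0,1)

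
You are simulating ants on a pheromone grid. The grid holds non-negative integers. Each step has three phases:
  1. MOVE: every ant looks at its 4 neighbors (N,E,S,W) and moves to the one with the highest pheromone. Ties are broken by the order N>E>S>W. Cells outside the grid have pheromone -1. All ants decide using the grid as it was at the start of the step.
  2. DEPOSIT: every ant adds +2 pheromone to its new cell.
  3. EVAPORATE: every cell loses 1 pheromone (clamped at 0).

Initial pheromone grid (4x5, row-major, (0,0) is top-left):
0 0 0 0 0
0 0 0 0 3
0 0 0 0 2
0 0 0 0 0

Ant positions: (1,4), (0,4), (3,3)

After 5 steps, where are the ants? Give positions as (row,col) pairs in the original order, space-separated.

Step 1: ant0:(1,4)->S->(2,4) | ant1:(0,4)->S->(1,4) | ant2:(3,3)->N->(2,3)
  grid max=4 at (1,4)
Step 2: ant0:(2,4)->N->(1,4) | ant1:(1,4)->S->(2,4) | ant2:(2,3)->E->(2,4)
  grid max=6 at (2,4)
Step 3: ant0:(1,4)->S->(2,4) | ant1:(2,4)->N->(1,4) | ant2:(2,4)->N->(1,4)
  grid max=8 at (1,4)
Step 4: ant0:(2,4)->N->(1,4) | ant1:(1,4)->S->(2,4) | ant2:(1,4)->S->(2,4)
  grid max=10 at (2,4)
Step 5: ant0:(1,4)->S->(2,4) | ant1:(2,4)->N->(1,4) | ant2:(2,4)->N->(1,4)
  grid max=12 at (1,4)

(2,4) (1,4) (1,4)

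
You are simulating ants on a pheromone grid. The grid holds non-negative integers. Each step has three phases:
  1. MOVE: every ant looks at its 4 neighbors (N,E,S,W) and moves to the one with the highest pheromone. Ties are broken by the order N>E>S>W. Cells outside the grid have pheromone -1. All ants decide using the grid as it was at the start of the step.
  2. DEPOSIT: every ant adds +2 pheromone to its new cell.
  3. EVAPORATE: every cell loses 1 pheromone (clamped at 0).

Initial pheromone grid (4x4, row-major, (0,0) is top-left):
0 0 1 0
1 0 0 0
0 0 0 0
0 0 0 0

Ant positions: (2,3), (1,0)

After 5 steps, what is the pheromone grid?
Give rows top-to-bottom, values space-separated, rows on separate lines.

After step 1: ants at (1,3),(0,0)
  1 0 0 0
  0 0 0 1
  0 0 0 0
  0 0 0 0
After step 2: ants at (0,3),(0,1)
  0 1 0 1
  0 0 0 0
  0 0 0 0
  0 0 0 0
After step 3: ants at (1,3),(0,2)
  0 0 1 0
  0 0 0 1
  0 0 0 0
  0 0 0 0
After step 4: ants at (0,3),(0,3)
  0 0 0 3
  0 0 0 0
  0 0 0 0
  0 0 0 0
After step 5: ants at (1,3),(1,3)
  0 0 0 2
  0 0 0 3
  0 0 0 0
  0 0 0 0

0 0 0 2
0 0 0 3
0 0 0 0
0 0 0 0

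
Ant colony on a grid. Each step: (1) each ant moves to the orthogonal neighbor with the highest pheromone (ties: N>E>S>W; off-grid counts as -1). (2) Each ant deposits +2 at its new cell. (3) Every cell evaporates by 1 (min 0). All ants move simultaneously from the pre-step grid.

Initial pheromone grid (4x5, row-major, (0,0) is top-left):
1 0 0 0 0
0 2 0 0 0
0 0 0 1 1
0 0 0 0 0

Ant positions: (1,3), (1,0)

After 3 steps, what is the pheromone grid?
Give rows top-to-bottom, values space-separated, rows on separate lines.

After step 1: ants at (2,3),(1,1)
  0 0 0 0 0
  0 3 0 0 0
  0 0 0 2 0
  0 0 0 0 0
After step 2: ants at (1,3),(0,1)
  0 1 0 0 0
  0 2 0 1 0
  0 0 0 1 0
  0 0 0 0 0
After step 3: ants at (2,3),(1,1)
  0 0 0 0 0
  0 3 0 0 0
  0 0 0 2 0
  0 0 0 0 0

0 0 0 0 0
0 3 0 0 0
0 0 0 2 0
0 0 0 0 0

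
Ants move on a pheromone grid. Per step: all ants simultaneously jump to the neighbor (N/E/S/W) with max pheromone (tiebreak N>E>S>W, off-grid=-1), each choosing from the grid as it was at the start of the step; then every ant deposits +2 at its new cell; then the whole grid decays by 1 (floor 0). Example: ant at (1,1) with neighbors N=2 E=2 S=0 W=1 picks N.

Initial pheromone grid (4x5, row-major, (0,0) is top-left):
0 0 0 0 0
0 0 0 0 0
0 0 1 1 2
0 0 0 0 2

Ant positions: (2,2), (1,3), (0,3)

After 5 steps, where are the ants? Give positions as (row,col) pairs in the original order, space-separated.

Step 1: ant0:(2,2)->E->(2,3) | ant1:(1,3)->S->(2,3) | ant2:(0,3)->E->(0,4)
  grid max=4 at (2,3)
Step 2: ant0:(2,3)->E->(2,4) | ant1:(2,3)->E->(2,4) | ant2:(0,4)->S->(1,4)
  grid max=4 at (2,4)
Step 3: ant0:(2,4)->W->(2,3) | ant1:(2,4)->W->(2,3) | ant2:(1,4)->S->(2,4)
  grid max=6 at (2,3)
Step 4: ant0:(2,3)->E->(2,4) | ant1:(2,3)->E->(2,4) | ant2:(2,4)->W->(2,3)
  grid max=8 at (2,4)
Step 5: ant0:(2,4)->W->(2,3) | ant1:(2,4)->W->(2,3) | ant2:(2,3)->E->(2,4)
  grid max=10 at (2,3)

(2,3) (2,3) (2,4)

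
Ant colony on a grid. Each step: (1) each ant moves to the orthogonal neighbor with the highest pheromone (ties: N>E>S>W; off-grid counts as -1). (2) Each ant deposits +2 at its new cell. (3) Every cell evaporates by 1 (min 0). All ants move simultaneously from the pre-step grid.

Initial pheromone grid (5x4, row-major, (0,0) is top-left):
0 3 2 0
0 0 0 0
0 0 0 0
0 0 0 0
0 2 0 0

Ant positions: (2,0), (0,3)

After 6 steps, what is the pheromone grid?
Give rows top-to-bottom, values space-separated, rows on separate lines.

After step 1: ants at (1,0),(0,2)
  0 2 3 0
  1 0 0 0
  0 0 0 0
  0 0 0 0
  0 1 0 0
After step 2: ants at (0,0),(0,1)
  1 3 2 0
  0 0 0 0
  0 0 0 0
  0 0 0 0
  0 0 0 0
After step 3: ants at (0,1),(0,2)
  0 4 3 0
  0 0 0 0
  0 0 0 0
  0 0 0 0
  0 0 0 0
After step 4: ants at (0,2),(0,1)
  0 5 4 0
  0 0 0 0
  0 0 0 0
  0 0 0 0
  0 0 0 0
After step 5: ants at (0,1),(0,2)
  0 6 5 0
  0 0 0 0
  0 0 0 0
  0 0 0 0
  0 0 0 0
After step 6: ants at (0,2),(0,1)
  0 7 6 0
  0 0 0 0
  0 0 0 0
  0 0 0 0
  0 0 0 0

0 7 6 0
0 0 0 0
0 0 0 0
0 0 0 0
0 0 0 0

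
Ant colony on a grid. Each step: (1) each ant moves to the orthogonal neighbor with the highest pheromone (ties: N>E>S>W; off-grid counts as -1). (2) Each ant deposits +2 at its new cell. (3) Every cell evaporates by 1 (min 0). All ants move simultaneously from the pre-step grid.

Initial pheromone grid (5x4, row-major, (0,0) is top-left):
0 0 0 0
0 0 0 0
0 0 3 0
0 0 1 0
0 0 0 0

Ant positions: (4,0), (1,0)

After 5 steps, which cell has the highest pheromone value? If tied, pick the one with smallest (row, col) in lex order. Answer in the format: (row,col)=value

Step 1: ant0:(4,0)->N->(3,0) | ant1:(1,0)->N->(0,0)
  grid max=2 at (2,2)
Step 2: ant0:(3,0)->N->(2,0) | ant1:(0,0)->E->(0,1)
  grid max=1 at (0,1)
Step 3: ant0:(2,0)->N->(1,0) | ant1:(0,1)->E->(0,2)
  grid max=1 at (0,2)
Step 4: ant0:(1,0)->N->(0,0) | ant1:(0,2)->E->(0,3)
  grid max=1 at (0,0)
Step 5: ant0:(0,0)->E->(0,1) | ant1:(0,3)->S->(1,3)
  grid max=1 at (0,1)
Final grid:
  0 1 0 0
  0 0 0 1
  0 0 0 0
  0 0 0 0
  0 0 0 0
Max pheromone 1 at (0,1)

Answer: (0,1)=1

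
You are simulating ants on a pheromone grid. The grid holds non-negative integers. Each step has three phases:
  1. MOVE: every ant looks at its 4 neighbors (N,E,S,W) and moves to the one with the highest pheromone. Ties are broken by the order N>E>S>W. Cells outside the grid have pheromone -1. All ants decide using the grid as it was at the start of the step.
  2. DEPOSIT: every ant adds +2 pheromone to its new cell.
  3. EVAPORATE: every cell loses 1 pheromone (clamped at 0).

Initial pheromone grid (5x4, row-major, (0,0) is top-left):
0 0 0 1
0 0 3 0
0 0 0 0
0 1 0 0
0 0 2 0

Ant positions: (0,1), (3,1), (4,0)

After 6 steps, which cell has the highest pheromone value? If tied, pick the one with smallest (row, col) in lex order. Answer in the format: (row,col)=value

Answer: (1,1)=9

Derivation:
Step 1: ant0:(0,1)->E->(0,2) | ant1:(3,1)->N->(2,1) | ant2:(4,0)->N->(3,0)
  grid max=2 at (1,2)
Step 2: ant0:(0,2)->S->(1,2) | ant1:(2,1)->N->(1,1) | ant2:(3,0)->N->(2,0)
  grid max=3 at (1,2)
Step 3: ant0:(1,2)->W->(1,1) | ant1:(1,1)->E->(1,2) | ant2:(2,0)->N->(1,0)
  grid max=4 at (1,2)
Step 4: ant0:(1,1)->E->(1,2) | ant1:(1,2)->W->(1,1) | ant2:(1,0)->E->(1,1)
  grid max=5 at (1,1)
Step 5: ant0:(1,2)->W->(1,1) | ant1:(1,1)->E->(1,2) | ant2:(1,1)->E->(1,2)
  grid max=8 at (1,2)
Step 6: ant0:(1,1)->E->(1,2) | ant1:(1,2)->W->(1,1) | ant2:(1,2)->W->(1,1)
  grid max=9 at (1,1)
Final grid:
  0 0 0 0
  0 9 9 0
  0 0 0 0
  0 0 0 0
  0 0 0 0
Max pheromone 9 at (1,1)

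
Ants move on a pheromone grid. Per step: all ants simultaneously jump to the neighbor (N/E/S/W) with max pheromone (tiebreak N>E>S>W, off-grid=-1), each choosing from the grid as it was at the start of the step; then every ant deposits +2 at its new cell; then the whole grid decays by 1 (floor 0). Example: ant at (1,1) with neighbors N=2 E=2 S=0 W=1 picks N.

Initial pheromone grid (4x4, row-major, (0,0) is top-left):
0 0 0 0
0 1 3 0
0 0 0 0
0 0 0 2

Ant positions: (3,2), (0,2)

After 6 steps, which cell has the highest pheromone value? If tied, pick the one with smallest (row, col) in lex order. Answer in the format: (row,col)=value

Answer: (1,2)=3

Derivation:
Step 1: ant0:(3,2)->E->(3,3) | ant1:(0,2)->S->(1,2)
  grid max=4 at (1,2)
Step 2: ant0:(3,3)->N->(2,3) | ant1:(1,2)->N->(0,2)
  grid max=3 at (1,2)
Step 3: ant0:(2,3)->S->(3,3) | ant1:(0,2)->S->(1,2)
  grid max=4 at (1,2)
Step 4: ant0:(3,3)->N->(2,3) | ant1:(1,2)->N->(0,2)
  grid max=3 at (1,2)
Step 5: ant0:(2,3)->S->(3,3) | ant1:(0,2)->S->(1,2)
  grid max=4 at (1,2)
Step 6: ant0:(3,3)->N->(2,3) | ant1:(1,2)->N->(0,2)
  grid max=3 at (1,2)
Final grid:
  0 0 1 0
  0 0 3 0
  0 0 0 1
  0 0 0 2
Max pheromone 3 at (1,2)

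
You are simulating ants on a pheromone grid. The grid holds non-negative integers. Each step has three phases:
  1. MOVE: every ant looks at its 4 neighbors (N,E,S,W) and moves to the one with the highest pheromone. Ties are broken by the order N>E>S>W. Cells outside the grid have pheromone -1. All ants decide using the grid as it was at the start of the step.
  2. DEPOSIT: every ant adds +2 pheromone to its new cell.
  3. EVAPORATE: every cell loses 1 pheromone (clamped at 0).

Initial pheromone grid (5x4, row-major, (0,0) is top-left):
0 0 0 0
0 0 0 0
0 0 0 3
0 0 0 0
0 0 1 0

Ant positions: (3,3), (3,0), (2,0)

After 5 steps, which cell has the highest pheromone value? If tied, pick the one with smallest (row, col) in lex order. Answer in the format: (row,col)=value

Step 1: ant0:(3,3)->N->(2,3) | ant1:(3,0)->N->(2,0) | ant2:(2,0)->N->(1,0)
  grid max=4 at (2,3)
Step 2: ant0:(2,3)->N->(1,3) | ant1:(2,0)->N->(1,0) | ant2:(1,0)->S->(2,0)
  grid max=3 at (2,3)
Step 3: ant0:(1,3)->S->(2,3) | ant1:(1,0)->S->(2,0) | ant2:(2,0)->N->(1,0)
  grid max=4 at (2,3)
Step 4: ant0:(2,3)->N->(1,3) | ant1:(2,0)->N->(1,0) | ant2:(1,0)->S->(2,0)
  grid max=4 at (1,0)
Step 5: ant0:(1,3)->S->(2,3) | ant1:(1,0)->S->(2,0) | ant2:(2,0)->N->(1,0)
  grid max=5 at (1,0)
Final grid:
  0 0 0 0
  5 0 0 0
  5 0 0 4
  0 0 0 0
  0 0 0 0
Max pheromone 5 at (1,0)

Answer: (1,0)=5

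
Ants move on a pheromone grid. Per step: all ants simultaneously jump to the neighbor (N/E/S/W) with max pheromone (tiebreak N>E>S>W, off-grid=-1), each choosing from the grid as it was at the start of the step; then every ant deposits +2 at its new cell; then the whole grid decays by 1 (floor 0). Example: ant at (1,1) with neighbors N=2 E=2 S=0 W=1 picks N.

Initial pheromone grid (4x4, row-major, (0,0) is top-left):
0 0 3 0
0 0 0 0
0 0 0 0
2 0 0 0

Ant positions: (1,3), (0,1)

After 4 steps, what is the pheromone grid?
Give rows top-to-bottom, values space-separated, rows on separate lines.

After step 1: ants at (0,3),(0,2)
  0 0 4 1
  0 0 0 0
  0 0 0 0
  1 0 0 0
After step 2: ants at (0,2),(0,3)
  0 0 5 2
  0 0 0 0
  0 0 0 0
  0 0 0 0
After step 3: ants at (0,3),(0,2)
  0 0 6 3
  0 0 0 0
  0 0 0 0
  0 0 0 0
After step 4: ants at (0,2),(0,3)
  0 0 7 4
  0 0 0 0
  0 0 0 0
  0 0 0 0

0 0 7 4
0 0 0 0
0 0 0 0
0 0 0 0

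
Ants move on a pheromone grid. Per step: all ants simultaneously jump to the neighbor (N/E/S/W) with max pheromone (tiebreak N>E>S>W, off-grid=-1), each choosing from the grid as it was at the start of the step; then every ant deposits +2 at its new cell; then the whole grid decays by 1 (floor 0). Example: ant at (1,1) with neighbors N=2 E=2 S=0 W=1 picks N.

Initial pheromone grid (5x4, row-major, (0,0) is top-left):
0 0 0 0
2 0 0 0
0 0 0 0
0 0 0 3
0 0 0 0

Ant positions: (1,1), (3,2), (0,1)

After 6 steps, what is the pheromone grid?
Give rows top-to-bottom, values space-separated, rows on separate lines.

After step 1: ants at (1,0),(3,3),(0,2)
  0 0 1 0
  3 0 0 0
  0 0 0 0
  0 0 0 4
  0 0 0 0
After step 2: ants at (0,0),(2,3),(0,3)
  1 0 0 1
  2 0 0 0
  0 0 0 1
  0 0 0 3
  0 0 0 0
After step 3: ants at (1,0),(3,3),(1,3)
  0 0 0 0
  3 0 0 1
  0 0 0 0
  0 0 0 4
  0 0 0 0
After step 4: ants at (0,0),(2,3),(0,3)
  1 0 0 1
  2 0 0 0
  0 0 0 1
  0 0 0 3
  0 0 0 0
After step 5: ants at (1,0),(3,3),(1,3)
  0 0 0 0
  3 0 0 1
  0 0 0 0
  0 0 0 4
  0 0 0 0
After step 6: ants at (0,0),(2,3),(0,3)
  1 0 0 1
  2 0 0 0
  0 0 0 1
  0 0 0 3
  0 0 0 0

1 0 0 1
2 0 0 0
0 0 0 1
0 0 0 3
0 0 0 0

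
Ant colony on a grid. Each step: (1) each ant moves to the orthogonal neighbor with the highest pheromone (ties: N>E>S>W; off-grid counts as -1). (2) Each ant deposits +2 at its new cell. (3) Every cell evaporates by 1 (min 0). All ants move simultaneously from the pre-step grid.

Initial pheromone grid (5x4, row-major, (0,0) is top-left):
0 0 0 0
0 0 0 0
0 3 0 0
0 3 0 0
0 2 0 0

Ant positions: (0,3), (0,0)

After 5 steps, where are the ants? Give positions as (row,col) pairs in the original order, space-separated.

Step 1: ant0:(0,3)->S->(1,3) | ant1:(0,0)->E->(0,1)
  grid max=2 at (2,1)
Step 2: ant0:(1,3)->N->(0,3) | ant1:(0,1)->E->(0,2)
  grid max=1 at (0,2)
Step 3: ant0:(0,3)->W->(0,2) | ant1:(0,2)->E->(0,3)
  grid max=2 at (0,2)
Step 4: ant0:(0,2)->E->(0,3) | ant1:(0,3)->W->(0,2)
  grid max=3 at (0,2)
Step 5: ant0:(0,3)->W->(0,2) | ant1:(0,2)->E->(0,3)
  grid max=4 at (0,2)

(0,2) (0,3)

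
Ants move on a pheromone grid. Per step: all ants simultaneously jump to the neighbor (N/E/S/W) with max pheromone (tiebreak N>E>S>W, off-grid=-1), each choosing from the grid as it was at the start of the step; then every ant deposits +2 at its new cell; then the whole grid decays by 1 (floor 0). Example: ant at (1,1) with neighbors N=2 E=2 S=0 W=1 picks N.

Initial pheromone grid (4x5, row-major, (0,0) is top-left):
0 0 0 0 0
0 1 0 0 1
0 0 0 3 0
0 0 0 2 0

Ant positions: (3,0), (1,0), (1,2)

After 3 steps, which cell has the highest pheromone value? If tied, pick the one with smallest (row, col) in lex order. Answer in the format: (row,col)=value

Answer: (1,1)=8

Derivation:
Step 1: ant0:(3,0)->N->(2,0) | ant1:(1,0)->E->(1,1) | ant2:(1,2)->W->(1,1)
  grid max=4 at (1,1)
Step 2: ant0:(2,0)->N->(1,0) | ant1:(1,1)->N->(0,1) | ant2:(1,1)->N->(0,1)
  grid max=3 at (0,1)
Step 3: ant0:(1,0)->E->(1,1) | ant1:(0,1)->S->(1,1) | ant2:(0,1)->S->(1,1)
  grid max=8 at (1,1)
Final grid:
  0 2 0 0 0
  0 8 0 0 0
  0 0 0 0 0
  0 0 0 0 0
Max pheromone 8 at (1,1)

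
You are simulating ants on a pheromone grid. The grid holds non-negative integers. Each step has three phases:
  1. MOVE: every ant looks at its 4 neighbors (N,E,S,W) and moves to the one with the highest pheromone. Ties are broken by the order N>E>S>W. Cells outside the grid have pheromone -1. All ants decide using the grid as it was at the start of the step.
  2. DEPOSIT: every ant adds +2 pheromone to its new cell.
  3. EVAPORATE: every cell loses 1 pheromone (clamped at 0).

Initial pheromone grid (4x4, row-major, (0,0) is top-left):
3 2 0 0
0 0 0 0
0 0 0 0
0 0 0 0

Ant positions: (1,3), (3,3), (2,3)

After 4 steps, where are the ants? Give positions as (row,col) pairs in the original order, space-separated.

Step 1: ant0:(1,3)->N->(0,3) | ant1:(3,3)->N->(2,3) | ant2:(2,3)->N->(1,3)
  grid max=2 at (0,0)
Step 2: ant0:(0,3)->S->(1,3) | ant1:(2,3)->N->(1,3) | ant2:(1,3)->N->(0,3)
  grid max=4 at (1,3)
Step 3: ant0:(1,3)->N->(0,3) | ant1:(1,3)->N->(0,3) | ant2:(0,3)->S->(1,3)
  grid max=5 at (0,3)
Step 4: ant0:(0,3)->S->(1,3) | ant1:(0,3)->S->(1,3) | ant2:(1,3)->N->(0,3)
  grid max=8 at (1,3)

(1,3) (1,3) (0,3)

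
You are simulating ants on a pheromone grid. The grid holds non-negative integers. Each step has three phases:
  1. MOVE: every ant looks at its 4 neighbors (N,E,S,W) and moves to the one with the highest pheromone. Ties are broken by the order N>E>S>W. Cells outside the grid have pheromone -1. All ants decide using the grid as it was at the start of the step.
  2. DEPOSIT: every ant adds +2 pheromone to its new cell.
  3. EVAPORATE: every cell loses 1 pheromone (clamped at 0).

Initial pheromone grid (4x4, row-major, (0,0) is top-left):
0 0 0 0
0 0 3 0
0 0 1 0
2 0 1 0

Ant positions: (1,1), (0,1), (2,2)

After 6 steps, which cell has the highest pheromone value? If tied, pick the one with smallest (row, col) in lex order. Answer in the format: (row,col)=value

Answer: (1,2)=15

Derivation:
Step 1: ant0:(1,1)->E->(1,2) | ant1:(0,1)->E->(0,2) | ant2:(2,2)->N->(1,2)
  grid max=6 at (1,2)
Step 2: ant0:(1,2)->N->(0,2) | ant1:(0,2)->S->(1,2) | ant2:(1,2)->N->(0,2)
  grid max=7 at (1,2)
Step 3: ant0:(0,2)->S->(1,2) | ant1:(1,2)->N->(0,2) | ant2:(0,2)->S->(1,2)
  grid max=10 at (1,2)
Step 4: ant0:(1,2)->N->(0,2) | ant1:(0,2)->S->(1,2) | ant2:(1,2)->N->(0,2)
  grid max=11 at (1,2)
Step 5: ant0:(0,2)->S->(1,2) | ant1:(1,2)->N->(0,2) | ant2:(0,2)->S->(1,2)
  grid max=14 at (1,2)
Step 6: ant0:(1,2)->N->(0,2) | ant1:(0,2)->S->(1,2) | ant2:(1,2)->N->(0,2)
  grid max=15 at (1,2)
Final grid:
  0 0 12 0
  0 0 15 0
  0 0 0 0
  0 0 0 0
Max pheromone 15 at (1,2)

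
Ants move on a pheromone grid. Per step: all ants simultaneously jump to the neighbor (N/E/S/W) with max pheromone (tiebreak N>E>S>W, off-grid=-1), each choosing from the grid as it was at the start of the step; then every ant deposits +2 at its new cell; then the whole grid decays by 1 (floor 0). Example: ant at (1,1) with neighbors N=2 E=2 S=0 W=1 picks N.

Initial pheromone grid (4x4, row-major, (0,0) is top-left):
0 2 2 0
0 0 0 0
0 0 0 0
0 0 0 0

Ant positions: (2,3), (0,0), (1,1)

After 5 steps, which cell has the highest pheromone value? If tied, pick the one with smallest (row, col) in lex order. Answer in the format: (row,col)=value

Answer: (0,1)=11

Derivation:
Step 1: ant0:(2,3)->N->(1,3) | ant1:(0,0)->E->(0,1) | ant2:(1,1)->N->(0,1)
  grid max=5 at (0,1)
Step 2: ant0:(1,3)->N->(0,3) | ant1:(0,1)->E->(0,2) | ant2:(0,1)->E->(0,2)
  grid max=4 at (0,1)
Step 3: ant0:(0,3)->W->(0,2) | ant1:(0,2)->W->(0,1) | ant2:(0,2)->W->(0,1)
  grid max=7 at (0,1)
Step 4: ant0:(0,2)->W->(0,1) | ant1:(0,1)->E->(0,2) | ant2:(0,1)->E->(0,2)
  grid max=8 at (0,1)
Step 5: ant0:(0,1)->E->(0,2) | ant1:(0,2)->W->(0,1) | ant2:(0,2)->W->(0,1)
  grid max=11 at (0,1)
Final grid:
  0 11 9 0
  0 0 0 0
  0 0 0 0
  0 0 0 0
Max pheromone 11 at (0,1)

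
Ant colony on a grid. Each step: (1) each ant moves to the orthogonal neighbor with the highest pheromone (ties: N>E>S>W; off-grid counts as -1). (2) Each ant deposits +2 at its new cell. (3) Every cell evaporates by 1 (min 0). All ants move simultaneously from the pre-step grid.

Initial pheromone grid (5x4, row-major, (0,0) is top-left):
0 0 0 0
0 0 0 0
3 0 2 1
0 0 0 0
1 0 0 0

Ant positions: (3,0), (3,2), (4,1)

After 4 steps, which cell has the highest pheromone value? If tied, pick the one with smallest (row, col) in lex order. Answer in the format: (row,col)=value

Step 1: ant0:(3,0)->N->(2,0) | ant1:(3,2)->N->(2,2) | ant2:(4,1)->W->(4,0)
  grid max=4 at (2,0)
Step 2: ant0:(2,0)->N->(1,0) | ant1:(2,2)->N->(1,2) | ant2:(4,0)->N->(3,0)
  grid max=3 at (2,0)
Step 3: ant0:(1,0)->S->(2,0) | ant1:(1,2)->S->(2,2) | ant2:(3,0)->N->(2,0)
  grid max=6 at (2,0)
Step 4: ant0:(2,0)->N->(1,0) | ant1:(2,2)->N->(1,2) | ant2:(2,0)->N->(1,0)
  grid max=5 at (2,0)
Final grid:
  0 0 0 0
  3 0 1 0
  5 0 2 0
  0 0 0 0
  0 0 0 0
Max pheromone 5 at (2,0)

Answer: (2,0)=5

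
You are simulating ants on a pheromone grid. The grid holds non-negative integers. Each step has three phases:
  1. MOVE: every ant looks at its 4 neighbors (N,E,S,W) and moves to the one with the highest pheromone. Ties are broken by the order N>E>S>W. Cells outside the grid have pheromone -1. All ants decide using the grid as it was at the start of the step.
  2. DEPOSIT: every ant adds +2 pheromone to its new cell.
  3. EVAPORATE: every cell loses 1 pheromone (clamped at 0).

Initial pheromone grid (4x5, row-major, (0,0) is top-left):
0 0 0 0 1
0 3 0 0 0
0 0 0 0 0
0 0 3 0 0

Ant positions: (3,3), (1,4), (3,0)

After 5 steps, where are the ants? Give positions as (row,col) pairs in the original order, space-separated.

Step 1: ant0:(3,3)->W->(3,2) | ant1:(1,4)->N->(0,4) | ant2:(3,0)->N->(2,0)
  grid max=4 at (3,2)
Step 2: ant0:(3,2)->N->(2,2) | ant1:(0,4)->S->(1,4) | ant2:(2,0)->N->(1,0)
  grid max=3 at (3,2)
Step 3: ant0:(2,2)->S->(3,2) | ant1:(1,4)->N->(0,4) | ant2:(1,0)->E->(1,1)
  grid max=4 at (3,2)
Step 4: ant0:(3,2)->N->(2,2) | ant1:(0,4)->S->(1,4) | ant2:(1,1)->N->(0,1)
  grid max=3 at (3,2)
Step 5: ant0:(2,2)->S->(3,2) | ant1:(1,4)->N->(0,4) | ant2:(0,1)->S->(1,1)
  grid max=4 at (3,2)

(3,2) (0,4) (1,1)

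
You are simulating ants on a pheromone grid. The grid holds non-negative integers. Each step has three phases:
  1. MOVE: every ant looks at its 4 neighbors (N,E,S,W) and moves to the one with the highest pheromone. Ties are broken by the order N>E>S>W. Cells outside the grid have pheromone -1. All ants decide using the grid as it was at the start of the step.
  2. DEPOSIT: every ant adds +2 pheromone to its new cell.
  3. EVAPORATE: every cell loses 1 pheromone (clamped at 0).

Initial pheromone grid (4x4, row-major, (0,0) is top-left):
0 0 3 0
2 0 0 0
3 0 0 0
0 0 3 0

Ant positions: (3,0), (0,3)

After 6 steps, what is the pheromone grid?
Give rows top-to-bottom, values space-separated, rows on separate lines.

After step 1: ants at (2,0),(0,2)
  0 0 4 0
  1 0 0 0
  4 0 0 0
  0 0 2 0
After step 2: ants at (1,0),(0,3)
  0 0 3 1
  2 0 0 0
  3 0 0 0
  0 0 1 0
After step 3: ants at (2,0),(0,2)
  0 0 4 0
  1 0 0 0
  4 0 0 0
  0 0 0 0
After step 4: ants at (1,0),(0,3)
  0 0 3 1
  2 0 0 0
  3 0 0 0
  0 0 0 0
After step 5: ants at (2,0),(0,2)
  0 0 4 0
  1 0 0 0
  4 0 0 0
  0 0 0 0
After step 6: ants at (1,0),(0,3)
  0 0 3 1
  2 0 0 0
  3 0 0 0
  0 0 0 0

0 0 3 1
2 0 0 0
3 0 0 0
0 0 0 0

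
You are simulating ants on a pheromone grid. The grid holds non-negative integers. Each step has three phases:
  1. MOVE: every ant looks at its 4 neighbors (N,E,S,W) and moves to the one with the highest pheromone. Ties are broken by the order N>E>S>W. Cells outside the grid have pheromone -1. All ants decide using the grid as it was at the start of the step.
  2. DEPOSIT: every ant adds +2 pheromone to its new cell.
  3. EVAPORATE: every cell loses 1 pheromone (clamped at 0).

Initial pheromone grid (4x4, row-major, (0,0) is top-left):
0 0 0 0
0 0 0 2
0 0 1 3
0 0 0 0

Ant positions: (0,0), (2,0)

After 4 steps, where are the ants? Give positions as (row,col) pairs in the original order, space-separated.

Step 1: ant0:(0,0)->E->(0,1) | ant1:(2,0)->N->(1,0)
  grid max=2 at (2,3)
Step 2: ant0:(0,1)->E->(0,2) | ant1:(1,0)->N->(0,0)
  grid max=1 at (0,0)
Step 3: ant0:(0,2)->E->(0,3) | ant1:(0,0)->E->(0,1)
  grid max=1 at (0,1)
Step 4: ant0:(0,3)->S->(1,3) | ant1:(0,1)->E->(0,2)
  grid max=1 at (0,2)

(1,3) (0,2)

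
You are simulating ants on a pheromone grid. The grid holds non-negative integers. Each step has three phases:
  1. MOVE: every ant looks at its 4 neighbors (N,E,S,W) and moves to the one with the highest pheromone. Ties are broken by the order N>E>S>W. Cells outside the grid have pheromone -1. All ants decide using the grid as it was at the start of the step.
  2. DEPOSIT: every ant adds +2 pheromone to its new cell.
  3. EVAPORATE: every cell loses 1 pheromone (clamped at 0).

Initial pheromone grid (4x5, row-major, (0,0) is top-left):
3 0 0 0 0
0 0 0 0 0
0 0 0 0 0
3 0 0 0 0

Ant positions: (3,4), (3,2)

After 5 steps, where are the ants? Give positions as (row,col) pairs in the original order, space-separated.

Step 1: ant0:(3,4)->N->(2,4) | ant1:(3,2)->N->(2,2)
  grid max=2 at (0,0)
Step 2: ant0:(2,4)->N->(1,4) | ant1:(2,2)->N->(1,2)
  grid max=1 at (0,0)
Step 3: ant0:(1,4)->N->(0,4) | ant1:(1,2)->N->(0,2)
  grid max=1 at (0,2)
Step 4: ant0:(0,4)->S->(1,4) | ant1:(0,2)->E->(0,3)
  grid max=1 at (0,3)
Step 5: ant0:(1,4)->N->(0,4) | ant1:(0,3)->E->(0,4)
  grid max=3 at (0,4)

(0,4) (0,4)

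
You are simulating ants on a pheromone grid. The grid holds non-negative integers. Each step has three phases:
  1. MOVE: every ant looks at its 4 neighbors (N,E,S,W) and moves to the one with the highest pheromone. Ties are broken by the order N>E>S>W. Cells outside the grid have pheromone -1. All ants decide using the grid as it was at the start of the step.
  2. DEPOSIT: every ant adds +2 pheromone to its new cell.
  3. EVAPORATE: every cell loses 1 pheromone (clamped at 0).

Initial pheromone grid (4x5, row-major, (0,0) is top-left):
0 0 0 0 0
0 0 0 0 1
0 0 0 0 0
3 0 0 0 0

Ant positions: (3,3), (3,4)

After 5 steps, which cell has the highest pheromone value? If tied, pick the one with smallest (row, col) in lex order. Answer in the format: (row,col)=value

Answer: (2,3)=5

Derivation:
Step 1: ant0:(3,3)->N->(2,3) | ant1:(3,4)->N->(2,4)
  grid max=2 at (3,0)
Step 2: ant0:(2,3)->E->(2,4) | ant1:(2,4)->W->(2,3)
  grid max=2 at (2,3)
Step 3: ant0:(2,4)->W->(2,3) | ant1:(2,3)->E->(2,4)
  grid max=3 at (2,3)
Step 4: ant0:(2,3)->E->(2,4) | ant1:(2,4)->W->(2,3)
  grid max=4 at (2,3)
Step 5: ant0:(2,4)->W->(2,3) | ant1:(2,3)->E->(2,4)
  grid max=5 at (2,3)
Final grid:
  0 0 0 0 0
  0 0 0 0 0
  0 0 0 5 5
  0 0 0 0 0
Max pheromone 5 at (2,3)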